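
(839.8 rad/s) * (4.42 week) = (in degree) 1.286e+11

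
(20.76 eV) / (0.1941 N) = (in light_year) 1.811e-33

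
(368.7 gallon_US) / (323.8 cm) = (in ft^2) 4.64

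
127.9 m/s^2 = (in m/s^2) 127.9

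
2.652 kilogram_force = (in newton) 26.01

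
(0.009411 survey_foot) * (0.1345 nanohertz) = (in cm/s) 3.858e-11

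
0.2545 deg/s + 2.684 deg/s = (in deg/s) 2.939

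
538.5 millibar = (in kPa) 53.85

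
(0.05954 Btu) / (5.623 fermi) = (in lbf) 2.511e+15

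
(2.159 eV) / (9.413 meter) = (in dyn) 3.675e-15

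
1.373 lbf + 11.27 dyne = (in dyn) 6.108e+05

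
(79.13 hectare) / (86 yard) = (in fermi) 1.006e+19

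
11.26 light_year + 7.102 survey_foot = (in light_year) 11.26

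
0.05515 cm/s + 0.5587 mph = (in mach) 0.0007351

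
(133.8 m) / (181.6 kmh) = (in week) 4.386e-06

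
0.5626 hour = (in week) 0.003349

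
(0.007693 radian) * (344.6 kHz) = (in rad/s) 2651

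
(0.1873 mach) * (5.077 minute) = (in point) 5.507e+07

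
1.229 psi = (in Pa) 8474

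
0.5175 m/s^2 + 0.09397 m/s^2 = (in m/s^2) 0.6115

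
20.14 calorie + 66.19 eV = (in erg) 8.427e+08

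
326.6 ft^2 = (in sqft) 326.6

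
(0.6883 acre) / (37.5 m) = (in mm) 7.428e+04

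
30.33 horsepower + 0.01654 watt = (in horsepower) 30.33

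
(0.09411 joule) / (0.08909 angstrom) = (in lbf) 2.375e+09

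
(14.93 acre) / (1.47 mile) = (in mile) 0.01587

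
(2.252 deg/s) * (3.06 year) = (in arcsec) 7.823e+11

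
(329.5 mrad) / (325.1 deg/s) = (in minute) 0.0009679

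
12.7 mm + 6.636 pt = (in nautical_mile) 8.122e-06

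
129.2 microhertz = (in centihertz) 0.01292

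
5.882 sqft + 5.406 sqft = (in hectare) 0.0001049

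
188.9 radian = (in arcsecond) 3.896e+07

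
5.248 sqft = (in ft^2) 5.248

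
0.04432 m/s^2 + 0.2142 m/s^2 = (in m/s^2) 0.2585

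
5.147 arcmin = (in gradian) 0.09531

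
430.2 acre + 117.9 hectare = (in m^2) 2.92e+06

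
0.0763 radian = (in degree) 4.372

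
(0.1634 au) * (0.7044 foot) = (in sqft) 5.649e+10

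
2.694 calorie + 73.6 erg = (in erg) 1.127e+08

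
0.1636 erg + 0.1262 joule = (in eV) 7.877e+17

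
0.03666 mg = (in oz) 1.293e-06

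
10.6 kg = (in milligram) 1.06e+07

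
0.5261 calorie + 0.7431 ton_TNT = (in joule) 3.109e+09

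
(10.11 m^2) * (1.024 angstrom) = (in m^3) 1.035e-09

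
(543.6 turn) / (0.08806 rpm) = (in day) 4.287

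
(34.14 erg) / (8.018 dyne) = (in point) 120.7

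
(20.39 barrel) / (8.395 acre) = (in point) 0.2705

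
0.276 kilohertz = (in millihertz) 2.76e+05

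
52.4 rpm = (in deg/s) 314.4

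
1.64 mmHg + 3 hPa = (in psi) 0.07522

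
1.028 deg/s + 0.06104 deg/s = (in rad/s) 0.01901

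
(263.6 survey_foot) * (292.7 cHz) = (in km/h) 846.6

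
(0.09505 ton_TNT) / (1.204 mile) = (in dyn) 2.052e+10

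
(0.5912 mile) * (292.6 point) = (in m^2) 98.21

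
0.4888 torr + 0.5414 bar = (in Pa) 5.421e+04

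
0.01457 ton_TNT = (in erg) 6.096e+14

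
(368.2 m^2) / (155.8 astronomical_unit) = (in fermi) 1.58e+04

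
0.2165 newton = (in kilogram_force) 0.02208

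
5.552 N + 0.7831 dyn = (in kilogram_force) 0.5661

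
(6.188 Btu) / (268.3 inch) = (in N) 958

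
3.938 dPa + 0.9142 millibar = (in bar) 0.0009181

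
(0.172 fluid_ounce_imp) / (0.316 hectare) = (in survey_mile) 9.61e-13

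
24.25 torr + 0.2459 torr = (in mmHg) 24.5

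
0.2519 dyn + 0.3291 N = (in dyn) 3.291e+04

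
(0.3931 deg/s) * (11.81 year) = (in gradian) 1.627e+08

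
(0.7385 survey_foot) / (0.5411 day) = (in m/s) 4.815e-06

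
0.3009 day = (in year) 0.0008244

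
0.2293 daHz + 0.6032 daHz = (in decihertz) 83.25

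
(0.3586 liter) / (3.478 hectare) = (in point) 2.923e-05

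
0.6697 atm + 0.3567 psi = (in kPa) 70.32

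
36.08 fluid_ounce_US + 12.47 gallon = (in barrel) 0.3036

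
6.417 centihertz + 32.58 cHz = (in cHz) 39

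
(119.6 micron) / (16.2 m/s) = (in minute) 1.23e-07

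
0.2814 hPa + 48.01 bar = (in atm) 47.38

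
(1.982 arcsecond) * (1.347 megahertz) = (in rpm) 123.6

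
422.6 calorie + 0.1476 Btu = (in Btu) 1.823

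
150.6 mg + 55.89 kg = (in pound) 123.2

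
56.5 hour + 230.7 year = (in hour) 2.021e+06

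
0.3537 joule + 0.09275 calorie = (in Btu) 0.0007031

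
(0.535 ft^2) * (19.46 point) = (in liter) 0.3412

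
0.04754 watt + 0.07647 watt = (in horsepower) 0.0001663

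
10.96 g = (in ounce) 0.3866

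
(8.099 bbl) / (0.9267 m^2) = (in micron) 1.389e+06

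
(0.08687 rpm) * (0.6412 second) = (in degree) 0.3342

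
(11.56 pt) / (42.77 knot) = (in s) 0.0001853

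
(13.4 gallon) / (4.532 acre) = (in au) 1.849e-17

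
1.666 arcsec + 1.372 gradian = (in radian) 0.02156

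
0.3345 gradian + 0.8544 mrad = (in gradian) 0.3889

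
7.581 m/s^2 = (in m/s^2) 7.581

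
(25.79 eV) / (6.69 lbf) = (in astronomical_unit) 9.282e-31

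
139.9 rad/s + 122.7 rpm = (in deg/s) 8752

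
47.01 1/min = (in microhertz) 7.835e+05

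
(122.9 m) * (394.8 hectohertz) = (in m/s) 4.852e+06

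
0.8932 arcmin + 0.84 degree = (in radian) 0.01492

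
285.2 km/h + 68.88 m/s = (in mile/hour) 331.3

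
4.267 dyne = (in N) 4.267e-05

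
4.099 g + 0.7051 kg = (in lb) 1.564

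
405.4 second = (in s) 405.4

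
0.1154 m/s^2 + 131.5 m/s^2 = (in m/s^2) 131.6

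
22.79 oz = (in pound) 1.424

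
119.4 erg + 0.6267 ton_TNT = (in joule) 2.622e+09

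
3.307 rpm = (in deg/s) 19.84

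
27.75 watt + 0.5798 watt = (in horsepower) 0.03799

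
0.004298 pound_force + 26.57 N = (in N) 26.59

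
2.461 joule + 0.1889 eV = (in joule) 2.461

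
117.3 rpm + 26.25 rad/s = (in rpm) 368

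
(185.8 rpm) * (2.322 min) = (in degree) 1.553e+05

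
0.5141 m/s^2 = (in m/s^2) 0.5141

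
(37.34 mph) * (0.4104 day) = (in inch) 2.33e+07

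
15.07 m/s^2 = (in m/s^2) 15.07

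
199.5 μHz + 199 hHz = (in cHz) 1.99e+06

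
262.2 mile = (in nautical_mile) 227.8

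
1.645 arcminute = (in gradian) 0.03046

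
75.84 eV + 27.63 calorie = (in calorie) 27.63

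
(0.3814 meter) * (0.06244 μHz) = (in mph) 5.327e-08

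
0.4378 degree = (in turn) 0.001216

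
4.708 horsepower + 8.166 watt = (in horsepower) 4.719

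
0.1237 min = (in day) 8.59e-05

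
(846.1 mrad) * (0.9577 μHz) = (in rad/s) 8.103e-07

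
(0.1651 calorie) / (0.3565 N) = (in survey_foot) 6.357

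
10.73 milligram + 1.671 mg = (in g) 0.0124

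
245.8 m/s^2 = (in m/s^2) 245.8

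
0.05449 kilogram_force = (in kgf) 0.05449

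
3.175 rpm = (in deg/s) 19.05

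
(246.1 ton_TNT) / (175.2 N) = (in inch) 2.314e+11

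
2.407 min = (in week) 0.0002388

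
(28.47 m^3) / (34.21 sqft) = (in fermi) 8.958e+15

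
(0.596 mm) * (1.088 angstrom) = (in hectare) 6.484e-18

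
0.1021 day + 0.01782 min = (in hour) 2.451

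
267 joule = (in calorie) 63.81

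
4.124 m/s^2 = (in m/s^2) 4.124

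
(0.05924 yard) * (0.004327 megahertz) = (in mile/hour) 524.3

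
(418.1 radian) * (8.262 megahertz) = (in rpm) 3.299e+10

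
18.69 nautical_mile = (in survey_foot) 1.136e+05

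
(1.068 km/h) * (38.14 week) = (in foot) 2.245e+07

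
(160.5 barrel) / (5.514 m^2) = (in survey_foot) 15.18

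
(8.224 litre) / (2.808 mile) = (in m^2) 1.82e-06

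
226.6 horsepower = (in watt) 1.69e+05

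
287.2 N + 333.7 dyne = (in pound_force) 64.57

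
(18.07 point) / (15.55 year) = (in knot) 2.527e-11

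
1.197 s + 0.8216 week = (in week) 0.8216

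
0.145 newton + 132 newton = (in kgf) 13.48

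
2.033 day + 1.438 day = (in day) 3.471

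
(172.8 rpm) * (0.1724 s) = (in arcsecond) 6.435e+05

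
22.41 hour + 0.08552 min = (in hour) 22.41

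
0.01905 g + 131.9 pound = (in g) 5.983e+04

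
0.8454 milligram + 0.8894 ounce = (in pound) 0.05559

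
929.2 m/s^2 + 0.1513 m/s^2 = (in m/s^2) 929.4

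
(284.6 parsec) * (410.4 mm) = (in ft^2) 3.879e+19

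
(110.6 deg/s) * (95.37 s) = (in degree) 1.055e+04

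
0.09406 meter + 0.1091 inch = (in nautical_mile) 5.228e-05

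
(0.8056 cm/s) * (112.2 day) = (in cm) 7.81e+06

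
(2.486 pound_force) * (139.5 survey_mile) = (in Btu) 2353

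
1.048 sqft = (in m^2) 0.09736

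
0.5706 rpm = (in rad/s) 0.05975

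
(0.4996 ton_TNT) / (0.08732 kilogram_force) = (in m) 2.441e+09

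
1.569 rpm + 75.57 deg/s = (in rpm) 14.16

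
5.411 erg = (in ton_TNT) 1.293e-16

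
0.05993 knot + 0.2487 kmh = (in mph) 0.2235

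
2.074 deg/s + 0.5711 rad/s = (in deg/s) 34.8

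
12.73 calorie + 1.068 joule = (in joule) 54.33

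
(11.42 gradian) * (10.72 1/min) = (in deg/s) 1.836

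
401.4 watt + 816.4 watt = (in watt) 1218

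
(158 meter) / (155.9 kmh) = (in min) 0.06081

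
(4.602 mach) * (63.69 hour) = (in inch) 1.415e+10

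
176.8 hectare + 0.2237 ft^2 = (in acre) 436.9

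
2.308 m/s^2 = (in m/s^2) 2.308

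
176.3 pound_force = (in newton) 784.2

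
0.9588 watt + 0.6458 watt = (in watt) 1.605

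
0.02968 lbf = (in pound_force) 0.02968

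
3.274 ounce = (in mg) 9.282e+04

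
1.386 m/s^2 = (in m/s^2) 1.386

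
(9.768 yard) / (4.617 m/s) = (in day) 2.239e-05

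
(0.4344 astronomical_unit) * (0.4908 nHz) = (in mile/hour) 71.35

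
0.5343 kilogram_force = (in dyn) 5.24e+05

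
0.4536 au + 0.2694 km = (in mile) 4.216e+07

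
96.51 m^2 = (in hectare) 0.009651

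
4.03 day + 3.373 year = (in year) 3.384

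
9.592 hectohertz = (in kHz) 0.9592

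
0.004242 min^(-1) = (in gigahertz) 7.07e-14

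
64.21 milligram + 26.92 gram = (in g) 26.98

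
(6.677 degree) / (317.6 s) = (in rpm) 0.003504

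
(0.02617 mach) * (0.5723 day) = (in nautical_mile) 237.9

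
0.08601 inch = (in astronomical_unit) 1.46e-14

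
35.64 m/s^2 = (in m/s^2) 35.64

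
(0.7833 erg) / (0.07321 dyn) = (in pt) 303.3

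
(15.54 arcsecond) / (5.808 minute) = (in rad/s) 2.162e-07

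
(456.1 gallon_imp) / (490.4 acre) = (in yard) 1.143e-06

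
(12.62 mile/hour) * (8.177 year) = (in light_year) 1.538e-07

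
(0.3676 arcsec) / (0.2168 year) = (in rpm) 2.489e-12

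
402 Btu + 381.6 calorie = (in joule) 4.257e+05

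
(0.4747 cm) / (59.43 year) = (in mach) 7.439e-15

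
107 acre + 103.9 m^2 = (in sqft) 4.662e+06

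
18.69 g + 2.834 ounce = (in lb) 0.2183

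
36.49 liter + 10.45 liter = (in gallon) 12.4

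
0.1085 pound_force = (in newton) 0.4826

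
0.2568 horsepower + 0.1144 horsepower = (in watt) 276.8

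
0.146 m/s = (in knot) 0.2838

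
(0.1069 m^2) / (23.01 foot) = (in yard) 0.01667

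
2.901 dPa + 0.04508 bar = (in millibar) 45.08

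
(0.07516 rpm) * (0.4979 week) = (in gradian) 1.509e+05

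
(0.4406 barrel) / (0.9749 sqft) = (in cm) 77.34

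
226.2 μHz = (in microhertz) 226.2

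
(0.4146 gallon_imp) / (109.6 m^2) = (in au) 1.15e-16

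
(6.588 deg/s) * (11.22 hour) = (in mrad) 4.644e+06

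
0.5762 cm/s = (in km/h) 0.02074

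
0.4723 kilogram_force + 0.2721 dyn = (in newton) 4.632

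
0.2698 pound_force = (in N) 1.2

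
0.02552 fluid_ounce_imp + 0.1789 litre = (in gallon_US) 0.04745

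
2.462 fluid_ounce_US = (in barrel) 0.000458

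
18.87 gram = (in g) 18.87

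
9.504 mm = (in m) 0.009504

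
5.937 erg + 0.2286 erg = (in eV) 3.848e+12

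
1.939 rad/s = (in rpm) 18.52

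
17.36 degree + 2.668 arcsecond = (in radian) 0.303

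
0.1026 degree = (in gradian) 0.114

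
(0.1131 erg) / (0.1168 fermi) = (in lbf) 2.177e+07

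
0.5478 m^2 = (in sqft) 5.896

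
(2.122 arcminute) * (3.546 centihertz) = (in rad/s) 2.189e-05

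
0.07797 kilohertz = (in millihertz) 7.797e+04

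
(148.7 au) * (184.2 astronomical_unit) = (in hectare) 6.13e+22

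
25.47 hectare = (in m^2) 2.547e+05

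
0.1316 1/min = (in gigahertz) 2.193e-12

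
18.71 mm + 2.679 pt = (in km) 1.966e-05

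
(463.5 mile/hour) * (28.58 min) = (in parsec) 1.151e-11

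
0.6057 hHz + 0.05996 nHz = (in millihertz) 6.057e+04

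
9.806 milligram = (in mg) 9.806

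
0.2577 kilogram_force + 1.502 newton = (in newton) 4.029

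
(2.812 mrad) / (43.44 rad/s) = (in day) 7.492e-10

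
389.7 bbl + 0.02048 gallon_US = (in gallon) 1.637e+04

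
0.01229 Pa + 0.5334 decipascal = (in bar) 6.563e-07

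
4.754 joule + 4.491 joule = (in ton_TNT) 2.21e-09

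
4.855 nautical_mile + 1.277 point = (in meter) 8991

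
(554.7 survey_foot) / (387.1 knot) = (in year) 2.692e-08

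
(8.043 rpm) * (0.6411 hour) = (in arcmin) 6.683e+06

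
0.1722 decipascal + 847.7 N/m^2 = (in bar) 0.008477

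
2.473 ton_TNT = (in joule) 1.035e+10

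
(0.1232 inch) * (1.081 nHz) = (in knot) 6.576e-12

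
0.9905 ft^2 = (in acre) 2.274e-05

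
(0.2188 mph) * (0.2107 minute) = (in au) 8.266e-12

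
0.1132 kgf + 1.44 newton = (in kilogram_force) 0.26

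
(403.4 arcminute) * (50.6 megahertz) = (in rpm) 5.67e+07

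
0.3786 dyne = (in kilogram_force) 3.861e-07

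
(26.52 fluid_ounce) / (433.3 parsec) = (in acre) 1.45e-26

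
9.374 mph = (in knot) 8.146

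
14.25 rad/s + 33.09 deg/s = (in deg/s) 849.6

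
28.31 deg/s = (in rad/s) 0.4941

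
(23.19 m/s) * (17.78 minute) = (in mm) 2.474e+07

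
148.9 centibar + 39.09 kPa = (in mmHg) 1410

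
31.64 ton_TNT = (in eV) 8.263e+29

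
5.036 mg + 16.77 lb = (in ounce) 268.3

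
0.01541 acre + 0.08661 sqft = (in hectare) 0.006237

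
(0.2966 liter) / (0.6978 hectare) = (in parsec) 1.377e-24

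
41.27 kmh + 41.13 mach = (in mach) 41.16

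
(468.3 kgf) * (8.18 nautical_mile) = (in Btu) 6.594e+04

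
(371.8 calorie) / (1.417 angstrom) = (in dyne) 1.098e+18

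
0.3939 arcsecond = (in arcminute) 0.006565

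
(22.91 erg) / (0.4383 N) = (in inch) 0.0002058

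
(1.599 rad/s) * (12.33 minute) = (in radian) 1183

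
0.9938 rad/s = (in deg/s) 56.94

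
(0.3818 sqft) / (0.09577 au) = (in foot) 8.123e-12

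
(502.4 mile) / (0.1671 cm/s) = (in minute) 8.064e+06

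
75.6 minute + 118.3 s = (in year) 0.0001476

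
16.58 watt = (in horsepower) 0.02223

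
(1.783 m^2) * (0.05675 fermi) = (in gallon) 2.673e-14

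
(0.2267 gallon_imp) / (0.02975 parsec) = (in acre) 2.774e-22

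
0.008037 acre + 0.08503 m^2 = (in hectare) 0.003261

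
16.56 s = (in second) 16.56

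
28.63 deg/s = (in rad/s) 0.4997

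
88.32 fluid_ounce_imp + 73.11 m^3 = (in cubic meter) 73.11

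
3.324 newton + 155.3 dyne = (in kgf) 0.3391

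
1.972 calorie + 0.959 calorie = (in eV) 7.654e+19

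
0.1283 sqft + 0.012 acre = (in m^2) 48.57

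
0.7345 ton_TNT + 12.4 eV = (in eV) 1.918e+28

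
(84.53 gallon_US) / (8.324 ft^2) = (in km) 0.0004138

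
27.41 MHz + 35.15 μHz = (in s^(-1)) 2.741e+07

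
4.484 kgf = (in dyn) 4.397e+06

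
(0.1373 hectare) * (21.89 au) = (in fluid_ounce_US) 1.52e+20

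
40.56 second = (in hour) 0.01127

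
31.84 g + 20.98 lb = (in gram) 9548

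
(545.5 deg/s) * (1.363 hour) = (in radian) 4.672e+04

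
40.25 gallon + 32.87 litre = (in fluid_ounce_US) 6263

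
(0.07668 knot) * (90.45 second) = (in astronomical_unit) 2.385e-11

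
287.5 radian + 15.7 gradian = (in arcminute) 9.892e+05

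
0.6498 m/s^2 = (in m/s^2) 0.6498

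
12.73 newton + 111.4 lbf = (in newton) 508.3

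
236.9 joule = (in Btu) 0.2245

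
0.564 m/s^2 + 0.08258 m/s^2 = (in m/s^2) 0.6466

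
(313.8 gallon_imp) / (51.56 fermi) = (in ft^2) 2.978e+14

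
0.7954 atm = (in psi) 11.69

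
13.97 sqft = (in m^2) 1.298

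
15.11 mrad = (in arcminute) 51.94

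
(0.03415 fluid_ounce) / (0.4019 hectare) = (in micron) 0.0002513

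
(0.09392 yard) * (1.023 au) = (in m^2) 1.314e+10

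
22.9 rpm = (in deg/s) 137.4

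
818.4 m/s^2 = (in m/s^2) 818.4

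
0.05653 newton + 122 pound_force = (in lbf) 122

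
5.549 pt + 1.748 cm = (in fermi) 1.944e+13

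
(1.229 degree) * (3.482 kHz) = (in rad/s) 74.69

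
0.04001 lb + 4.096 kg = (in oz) 145.1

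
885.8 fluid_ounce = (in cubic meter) 0.0262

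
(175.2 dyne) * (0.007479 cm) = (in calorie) 3.132e-08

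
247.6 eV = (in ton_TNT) 9.481e-27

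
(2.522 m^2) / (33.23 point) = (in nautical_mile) 0.1162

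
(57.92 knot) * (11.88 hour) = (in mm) 1.274e+09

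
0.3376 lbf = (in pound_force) 0.3376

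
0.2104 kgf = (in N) 2.063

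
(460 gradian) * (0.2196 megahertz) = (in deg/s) 9.091e+07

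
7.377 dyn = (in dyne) 7.377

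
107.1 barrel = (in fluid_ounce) 5.758e+05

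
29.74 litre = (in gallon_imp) 6.542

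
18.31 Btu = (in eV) 1.206e+23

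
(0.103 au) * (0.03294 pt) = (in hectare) 17.91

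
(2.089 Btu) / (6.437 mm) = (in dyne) 3.424e+10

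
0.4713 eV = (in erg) 7.551e-13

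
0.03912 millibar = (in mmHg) 0.02934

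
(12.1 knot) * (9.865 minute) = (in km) 3.684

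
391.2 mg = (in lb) 0.0008624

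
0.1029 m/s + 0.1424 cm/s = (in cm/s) 10.43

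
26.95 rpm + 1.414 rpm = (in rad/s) 2.97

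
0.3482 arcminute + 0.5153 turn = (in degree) 185.5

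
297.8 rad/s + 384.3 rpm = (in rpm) 3228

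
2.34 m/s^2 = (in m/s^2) 2.34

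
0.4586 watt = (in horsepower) 0.000615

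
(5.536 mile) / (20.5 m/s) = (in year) 1.378e-05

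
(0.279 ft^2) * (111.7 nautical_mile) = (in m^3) 5362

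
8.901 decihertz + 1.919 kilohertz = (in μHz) 1.92e+09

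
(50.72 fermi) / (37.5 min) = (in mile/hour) 5.043e-17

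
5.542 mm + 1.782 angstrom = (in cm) 0.5542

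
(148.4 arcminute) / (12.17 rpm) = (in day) 3.92e-07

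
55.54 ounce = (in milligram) 1.575e+06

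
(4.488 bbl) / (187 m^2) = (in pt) 10.82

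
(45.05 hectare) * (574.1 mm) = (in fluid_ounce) 8.745e+09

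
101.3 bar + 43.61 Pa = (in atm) 99.98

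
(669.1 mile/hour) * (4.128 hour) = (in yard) 4.861e+06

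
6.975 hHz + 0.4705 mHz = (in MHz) 0.0006975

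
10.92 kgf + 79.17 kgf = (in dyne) 8.835e+07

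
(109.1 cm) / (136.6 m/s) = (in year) 2.533e-10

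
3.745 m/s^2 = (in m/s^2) 3.745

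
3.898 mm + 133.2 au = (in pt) 5.648e+16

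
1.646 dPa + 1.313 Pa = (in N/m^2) 1.478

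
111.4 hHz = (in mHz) 1.114e+07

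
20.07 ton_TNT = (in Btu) 7.959e+07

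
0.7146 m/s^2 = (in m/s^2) 0.7146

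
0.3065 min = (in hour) 0.005108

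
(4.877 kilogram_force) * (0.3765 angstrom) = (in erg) 0.01801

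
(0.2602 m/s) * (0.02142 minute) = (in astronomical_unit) 2.235e-12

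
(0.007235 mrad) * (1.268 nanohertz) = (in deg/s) 5.256e-13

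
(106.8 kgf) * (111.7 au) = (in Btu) 1.659e+13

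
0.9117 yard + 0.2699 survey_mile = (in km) 0.4352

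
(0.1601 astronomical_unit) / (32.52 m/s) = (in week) 1218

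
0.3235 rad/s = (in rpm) 3.089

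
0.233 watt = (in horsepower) 0.0003125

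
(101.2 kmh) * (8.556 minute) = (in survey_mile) 8.967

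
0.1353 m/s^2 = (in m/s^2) 0.1353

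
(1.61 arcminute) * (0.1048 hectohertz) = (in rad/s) 0.004908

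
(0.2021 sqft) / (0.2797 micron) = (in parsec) 2.175e-12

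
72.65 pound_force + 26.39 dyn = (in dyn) 3.232e+07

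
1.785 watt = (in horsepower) 0.002394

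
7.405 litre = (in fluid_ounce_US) 250.4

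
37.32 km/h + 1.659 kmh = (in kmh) 38.98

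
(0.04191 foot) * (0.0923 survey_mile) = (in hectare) 0.0001898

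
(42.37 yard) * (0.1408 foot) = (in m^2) 1.663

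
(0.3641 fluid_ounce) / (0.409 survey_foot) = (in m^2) 8.637e-05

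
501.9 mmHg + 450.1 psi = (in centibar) 3170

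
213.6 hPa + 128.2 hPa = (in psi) 4.957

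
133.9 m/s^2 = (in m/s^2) 133.9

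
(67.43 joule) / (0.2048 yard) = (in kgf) 36.72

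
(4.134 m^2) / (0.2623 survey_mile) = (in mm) 9.793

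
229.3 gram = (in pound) 0.5055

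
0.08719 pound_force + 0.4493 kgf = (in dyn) 4.794e+05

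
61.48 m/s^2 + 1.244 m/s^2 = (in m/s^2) 62.72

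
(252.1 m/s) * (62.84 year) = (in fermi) 4.996e+26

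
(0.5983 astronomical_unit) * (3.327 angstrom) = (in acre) 0.007358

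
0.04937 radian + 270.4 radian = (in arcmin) 9.297e+05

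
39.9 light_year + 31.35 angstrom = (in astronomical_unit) 2.523e+06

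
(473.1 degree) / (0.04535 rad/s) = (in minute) 3.035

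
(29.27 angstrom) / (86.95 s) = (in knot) 6.544e-11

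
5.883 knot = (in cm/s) 302.6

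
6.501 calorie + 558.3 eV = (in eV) 1.698e+20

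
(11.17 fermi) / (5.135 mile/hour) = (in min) 8.11e-17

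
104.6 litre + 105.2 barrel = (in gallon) 4446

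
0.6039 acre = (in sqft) 2.631e+04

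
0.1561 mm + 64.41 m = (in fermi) 6.441e+16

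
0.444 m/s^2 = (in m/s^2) 0.444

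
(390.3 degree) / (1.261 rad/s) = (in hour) 0.001501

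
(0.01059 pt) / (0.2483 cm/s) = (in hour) 4.179e-07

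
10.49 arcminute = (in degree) 0.1748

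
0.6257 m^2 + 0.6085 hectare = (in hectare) 0.6086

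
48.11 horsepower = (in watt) 3.588e+04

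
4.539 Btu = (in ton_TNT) 1.145e-06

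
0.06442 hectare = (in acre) 0.1592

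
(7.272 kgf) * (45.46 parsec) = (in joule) 1e+20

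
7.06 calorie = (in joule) 29.54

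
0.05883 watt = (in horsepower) 7.889e-05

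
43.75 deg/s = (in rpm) 7.292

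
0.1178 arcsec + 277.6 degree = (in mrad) 4845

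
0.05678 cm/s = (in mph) 0.00127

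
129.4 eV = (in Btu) 1.965e-20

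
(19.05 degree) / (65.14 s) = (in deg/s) 0.2924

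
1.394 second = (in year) 4.42e-08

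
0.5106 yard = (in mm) 466.9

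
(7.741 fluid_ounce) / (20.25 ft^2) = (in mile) 7.561e-08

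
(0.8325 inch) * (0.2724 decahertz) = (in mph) 0.1288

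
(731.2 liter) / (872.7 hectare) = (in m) 8.379e-08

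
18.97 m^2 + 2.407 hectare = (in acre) 5.953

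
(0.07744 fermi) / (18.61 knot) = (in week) 1.337e-23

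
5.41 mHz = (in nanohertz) 5.41e+06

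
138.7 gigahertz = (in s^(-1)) 1.387e+11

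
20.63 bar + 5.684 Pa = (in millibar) 2.063e+04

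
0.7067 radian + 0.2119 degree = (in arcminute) 2442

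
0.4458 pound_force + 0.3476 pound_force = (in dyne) 3.529e+05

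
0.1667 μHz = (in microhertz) 0.1667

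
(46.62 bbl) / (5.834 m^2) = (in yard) 1.389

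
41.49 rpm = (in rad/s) 4.345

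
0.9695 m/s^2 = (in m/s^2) 0.9695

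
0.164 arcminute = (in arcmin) 0.164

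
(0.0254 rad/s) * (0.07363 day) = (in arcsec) 3.333e+07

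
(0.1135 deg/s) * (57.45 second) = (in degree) 6.521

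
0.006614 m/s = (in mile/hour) 0.0148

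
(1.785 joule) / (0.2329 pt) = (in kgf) 2215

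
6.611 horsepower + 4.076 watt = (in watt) 4934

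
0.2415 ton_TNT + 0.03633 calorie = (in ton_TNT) 0.2415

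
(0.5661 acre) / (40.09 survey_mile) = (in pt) 100.7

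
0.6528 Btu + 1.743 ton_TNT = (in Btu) 6.912e+06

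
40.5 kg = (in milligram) 4.05e+07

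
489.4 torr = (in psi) 9.463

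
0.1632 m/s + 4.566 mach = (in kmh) 5598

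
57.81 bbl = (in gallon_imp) 2022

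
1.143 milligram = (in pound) 2.52e-06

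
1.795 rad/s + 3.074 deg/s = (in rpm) 17.65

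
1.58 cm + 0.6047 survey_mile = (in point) 2.759e+06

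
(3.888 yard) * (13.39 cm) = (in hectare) 4.76e-05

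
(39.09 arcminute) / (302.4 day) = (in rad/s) 4.352e-10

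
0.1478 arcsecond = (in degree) 4.106e-05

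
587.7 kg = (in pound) 1296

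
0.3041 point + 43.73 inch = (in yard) 1.215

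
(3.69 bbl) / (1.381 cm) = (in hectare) 0.004248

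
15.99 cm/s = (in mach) 0.0004696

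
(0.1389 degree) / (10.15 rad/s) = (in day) 2.764e-09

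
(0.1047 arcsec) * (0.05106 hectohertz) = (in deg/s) 0.0001485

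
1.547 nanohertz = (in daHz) 1.547e-10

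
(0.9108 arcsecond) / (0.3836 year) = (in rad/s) 3.65e-13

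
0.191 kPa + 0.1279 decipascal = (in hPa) 1.91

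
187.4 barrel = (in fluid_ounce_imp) 1.049e+06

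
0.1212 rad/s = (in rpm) 1.157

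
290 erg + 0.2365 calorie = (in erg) 9.895e+06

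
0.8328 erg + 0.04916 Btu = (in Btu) 0.04916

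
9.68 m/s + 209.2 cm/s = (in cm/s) 1177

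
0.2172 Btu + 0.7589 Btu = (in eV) 6.428e+21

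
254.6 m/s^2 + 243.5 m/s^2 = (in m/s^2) 498.1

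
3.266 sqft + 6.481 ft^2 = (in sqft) 9.747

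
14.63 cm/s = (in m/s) 0.1463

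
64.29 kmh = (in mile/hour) 39.95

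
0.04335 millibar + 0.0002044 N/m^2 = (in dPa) 43.35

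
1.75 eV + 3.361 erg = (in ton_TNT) 8.033e-17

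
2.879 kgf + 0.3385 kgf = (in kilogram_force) 3.217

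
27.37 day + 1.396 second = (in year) 0.07499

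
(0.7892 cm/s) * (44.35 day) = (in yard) 3.307e+04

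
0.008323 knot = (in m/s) 0.004282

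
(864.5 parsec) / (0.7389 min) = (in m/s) 6.017e+17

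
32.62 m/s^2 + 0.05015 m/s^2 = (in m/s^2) 32.67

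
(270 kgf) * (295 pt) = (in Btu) 0.2612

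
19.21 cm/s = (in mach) 0.0005642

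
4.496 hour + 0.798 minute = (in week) 0.02684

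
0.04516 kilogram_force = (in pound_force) 0.09956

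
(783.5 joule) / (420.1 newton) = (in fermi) 1.865e+15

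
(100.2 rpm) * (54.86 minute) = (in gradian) 2.199e+06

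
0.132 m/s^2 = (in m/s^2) 0.132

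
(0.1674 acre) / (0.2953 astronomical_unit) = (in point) 4.347e-05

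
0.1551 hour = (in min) 9.306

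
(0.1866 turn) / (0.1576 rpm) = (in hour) 0.01973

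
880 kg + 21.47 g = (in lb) 1940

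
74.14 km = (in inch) 2.919e+06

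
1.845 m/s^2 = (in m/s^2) 1.845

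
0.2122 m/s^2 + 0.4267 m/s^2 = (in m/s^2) 0.6389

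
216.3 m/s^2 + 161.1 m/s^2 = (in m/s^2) 377.4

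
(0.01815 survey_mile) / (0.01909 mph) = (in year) 0.0001085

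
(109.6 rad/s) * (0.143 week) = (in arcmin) 3.259e+10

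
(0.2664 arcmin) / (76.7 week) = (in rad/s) 1.671e-12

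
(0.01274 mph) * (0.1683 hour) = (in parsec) 1.118e-16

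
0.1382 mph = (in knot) 0.1201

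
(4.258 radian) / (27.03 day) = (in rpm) 1.741e-05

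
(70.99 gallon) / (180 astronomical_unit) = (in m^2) 9.98e-15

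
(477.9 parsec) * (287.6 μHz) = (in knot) 8.244e+15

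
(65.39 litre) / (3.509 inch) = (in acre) 0.0001813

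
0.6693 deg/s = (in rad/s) 0.01168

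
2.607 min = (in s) 156.4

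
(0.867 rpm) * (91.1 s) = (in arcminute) 2.843e+04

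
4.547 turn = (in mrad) 2.857e+04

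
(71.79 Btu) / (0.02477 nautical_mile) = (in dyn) 1.651e+08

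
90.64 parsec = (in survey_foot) 9.176e+18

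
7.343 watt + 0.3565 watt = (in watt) 7.699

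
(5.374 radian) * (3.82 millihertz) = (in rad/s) 0.02053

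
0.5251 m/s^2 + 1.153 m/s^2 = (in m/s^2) 1.678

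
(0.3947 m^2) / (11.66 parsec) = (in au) 7.333e-30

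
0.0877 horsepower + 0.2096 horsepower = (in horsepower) 0.2973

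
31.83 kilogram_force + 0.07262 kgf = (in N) 312.9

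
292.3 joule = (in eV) 1.824e+21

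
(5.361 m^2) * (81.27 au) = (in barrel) 4.1e+14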